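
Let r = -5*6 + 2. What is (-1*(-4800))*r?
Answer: -134400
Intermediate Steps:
r = -28 (r = -30 + 2 = -28)
(-1*(-4800))*r = -1*(-4800)*(-28) = 4800*(-28) = -134400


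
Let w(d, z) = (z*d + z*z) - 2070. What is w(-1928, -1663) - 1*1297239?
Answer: 4672524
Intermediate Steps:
w(d, z) = -2070 + z**2 + d*z (w(d, z) = (d*z + z**2) - 2070 = (z**2 + d*z) - 2070 = -2070 + z**2 + d*z)
w(-1928, -1663) - 1*1297239 = (-2070 + (-1663)**2 - 1928*(-1663)) - 1*1297239 = (-2070 + 2765569 + 3206264) - 1297239 = 5969763 - 1297239 = 4672524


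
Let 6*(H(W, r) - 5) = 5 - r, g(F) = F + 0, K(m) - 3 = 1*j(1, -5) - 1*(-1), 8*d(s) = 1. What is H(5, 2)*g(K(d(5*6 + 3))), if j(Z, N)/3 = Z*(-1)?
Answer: 11/2 ≈ 5.5000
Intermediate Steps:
j(Z, N) = -3*Z (j(Z, N) = 3*(Z*(-1)) = 3*(-Z) = -3*Z)
d(s) = 1/8 (d(s) = (1/8)*1 = 1/8)
K(m) = 1 (K(m) = 3 + (1*(-3*1) - 1*(-1)) = 3 + (1*(-3) + 1) = 3 + (-3 + 1) = 3 - 2 = 1)
g(F) = F
H(W, r) = 35/6 - r/6 (H(W, r) = 5 + (5 - r)/6 = 5 + (5/6 - r/6) = 35/6 - r/6)
H(5, 2)*g(K(d(5*6 + 3))) = (35/6 - 1/6*2)*1 = (35/6 - 1/3)*1 = (11/2)*1 = 11/2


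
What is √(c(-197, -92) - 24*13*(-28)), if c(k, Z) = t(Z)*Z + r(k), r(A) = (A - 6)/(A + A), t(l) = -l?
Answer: √42304174/394 ≈ 16.508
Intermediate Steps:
r(A) = (-6 + A)/(2*A) (r(A) = (-6 + A)/((2*A)) = (-6 + A)*(1/(2*A)) = (-6 + A)/(2*A))
c(k, Z) = -Z² + (-6 + k)/(2*k) (c(k, Z) = (-Z)*Z + (-6 + k)/(2*k) = -Z² + (-6 + k)/(2*k))
√(c(-197, -92) - 24*13*(-28)) = √((½ - 1*(-92)² - 3/(-197)) - 24*13*(-28)) = √((½ - 1*8464 - 3*(-1/197)) - 312*(-28)) = √((½ - 8464 + 3/197) + 8736) = √(-3334613/394 + 8736) = √(107371/394) = √42304174/394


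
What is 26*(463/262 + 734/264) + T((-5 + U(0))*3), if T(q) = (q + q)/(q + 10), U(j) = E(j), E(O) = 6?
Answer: 13341191/112398 ≈ 118.70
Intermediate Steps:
U(j) = 6
T(q) = 2*q/(10 + q) (T(q) = (2*q)/(10 + q) = 2*q/(10 + q))
26*(463/262 + 734/264) + T((-5 + U(0))*3) = 26*(463/262 + 734/264) + 2*((-5 + 6)*3)/(10 + (-5 + 6)*3) = 26*(463*(1/262) + 734*(1/264)) + 2*(1*3)/(10 + 1*3) = 26*(463/262 + 367/132) + 2*3/(10 + 3) = 26*(78635/17292) + 2*3/13 = 1022255/8646 + 2*3*(1/13) = 1022255/8646 + 6/13 = 13341191/112398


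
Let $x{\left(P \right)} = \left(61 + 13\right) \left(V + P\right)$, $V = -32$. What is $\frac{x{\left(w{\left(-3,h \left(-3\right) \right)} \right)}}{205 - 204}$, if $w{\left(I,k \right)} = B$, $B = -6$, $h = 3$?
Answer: $-2812$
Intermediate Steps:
$w{\left(I,k \right)} = -6$
$x{\left(P \right)} = -2368 + 74 P$ ($x{\left(P \right)} = \left(61 + 13\right) \left(-32 + P\right) = 74 \left(-32 + P\right) = -2368 + 74 P$)
$\frac{x{\left(w{\left(-3,h \left(-3\right) \right)} \right)}}{205 - 204} = \frac{-2368 + 74 \left(-6\right)}{205 - 204} = \frac{-2368 - 444}{1} = 1 \left(-2812\right) = -2812$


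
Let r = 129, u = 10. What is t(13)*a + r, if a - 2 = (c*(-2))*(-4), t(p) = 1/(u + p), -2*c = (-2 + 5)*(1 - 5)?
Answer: 3017/23 ≈ 131.17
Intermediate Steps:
c = 6 (c = -(-2 + 5)*(1 - 5)/2 = -3*(-4)/2 = -1/2*(-12) = 6)
t(p) = 1/(10 + p)
a = 50 (a = 2 + (6*(-2))*(-4) = 2 - 12*(-4) = 2 + 48 = 50)
t(13)*a + r = 50/(10 + 13) + 129 = 50/23 + 129 = 3017/23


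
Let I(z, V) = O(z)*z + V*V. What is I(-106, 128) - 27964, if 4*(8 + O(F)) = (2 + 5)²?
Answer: -24061/2 ≈ -12031.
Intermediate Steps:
O(F) = 17/4 (O(F) = -8 + (2 + 5)²/4 = -8 + (¼)*7² = -8 + (¼)*49 = -8 + 49/4 = 17/4)
I(z, V) = V² + 17*z/4 (I(z, V) = 17*z/4 + V*V = 17*z/4 + V² = V² + 17*z/4)
I(-106, 128) - 27964 = (128² + (17/4)*(-106)) - 27964 = (16384 - 901/2) - 27964 = 31867/2 - 27964 = -24061/2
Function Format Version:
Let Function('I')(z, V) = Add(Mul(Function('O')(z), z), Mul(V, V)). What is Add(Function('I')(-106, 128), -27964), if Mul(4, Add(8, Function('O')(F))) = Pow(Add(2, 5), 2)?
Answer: Rational(-24061, 2) ≈ -12031.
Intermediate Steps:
Function('O')(F) = Rational(17, 4) (Function('O')(F) = Add(-8, Mul(Rational(1, 4), Pow(Add(2, 5), 2))) = Add(-8, Mul(Rational(1, 4), Pow(7, 2))) = Add(-8, Mul(Rational(1, 4), 49)) = Add(-8, Rational(49, 4)) = Rational(17, 4))
Function('I')(z, V) = Add(Pow(V, 2), Mul(Rational(17, 4), z)) (Function('I')(z, V) = Add(Mul(Rational(17, 4), z), Mul(V, V)) = Add(Mul(Rational(17, 4), z), Pow(V, 2)) = Add(Pow(V, 2), Mul(Rational(17, 4), z)))
Add(Function('I')(-106, 128), -27964) = Add(Add(Pow(128, 2), Mul(Rational(17, 4), -106)), -27964) = Add(Add(16384, Rational(-901, 2)), -27964) = Add(Rational(31867, 2), -27964) = Rational(-24061, 2)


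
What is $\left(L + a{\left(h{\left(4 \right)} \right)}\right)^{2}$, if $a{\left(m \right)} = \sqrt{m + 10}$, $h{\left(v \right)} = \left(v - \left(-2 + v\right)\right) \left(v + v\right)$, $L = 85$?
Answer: $\left(85 + \sqrt{26}\right)^{2} \approx 8117.8$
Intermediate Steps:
$h{\left(v \right)} = 4 v$ ($h{\left(v \right)} = 2 \cdot 2 v = 4 v$)
$a{\left(m \right)} = \sqrt{10 + m}$
$\left(L + a{\left(h{\left(4 \right)} \right)}\right)^{2} = \left(85 + \sqrt{10 + 4 \cdot 4}\right)^{2} = \left(85 + \sqrt{10 + 16}\right)^{2} = \left(85 + \sqrt{26}\right)^{2}$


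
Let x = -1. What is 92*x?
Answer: -92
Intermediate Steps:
92*x = 92*(-1) = -92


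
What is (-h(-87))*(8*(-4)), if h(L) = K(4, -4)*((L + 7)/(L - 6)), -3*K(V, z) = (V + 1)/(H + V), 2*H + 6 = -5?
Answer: 25600/837 ≈ 30.585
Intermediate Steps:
H = -11/2 (H = -3 + (½)*(-5) = -3 - 5/2 = -11/2 ≈ -5.5000)
K(V, z) = -(1 + V)/(3*(-11/2 + V)) (K(V, z) = -(V + 1)/(3*(-11/2 + V)) = -(1 + V)/(3*(-11/2 + V)))
h(L) = 10*(7 + L)/(9*(-6 + L)) (h(L) = (2*(-1 - 1*4)/(3*(-11 + 2*4)))*((L + 7)/(L - 6)) = (2*(-1 - 4)/(3*(-11 + 8)))*((7 + L)/(-6 + L)) = ((⅔)*(-5)/(-3))*((7 + L)/(-6 + L)) = ((⅔)*(-⅓)*(-5))*((7 + L)/(-6 + L)) = 10*((7 + L)/(-6 + L))/9 = 10*(7 + L)/(9*(-6 + L)))
(-h(-87))*(8*(-4)) = (-10*(7 - 87)/(9*(-6 - 87)))*(8*(-4)) = -10*(-80)/(9*(-93))*(-32) = -10*(-1)*(-80)/(9*93)*(-32) = -1*800/837*(-32) = -800/837*(-32) = 25600/837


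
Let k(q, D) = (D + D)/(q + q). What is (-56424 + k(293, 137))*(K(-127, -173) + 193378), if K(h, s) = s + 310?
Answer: -3199208363925/293 ≈ -1.0919e+10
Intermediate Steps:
K(h, s) = 310 + s
k(q, D) = D/q (k(q, D) = (2*D)/((2*q)) = (2*D)*(1/(2*q)) = D/q)
(-56424 + k(293, 137))*(K(-127, -173) + 193378) = (-56424 + 137/293)*((310 - 173) + 193378) = (-56424 + 137*(1/293))*(137 + 193378) = (-56424 + 137/293)*193515 = -16532095/293*193515 = -3199208363925/293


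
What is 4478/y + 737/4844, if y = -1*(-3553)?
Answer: 24309993/17210732 ≈ 1.4125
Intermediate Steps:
y = 3553
4478/y + 737/4844 = 4478/3553 + 737/4844 = 24309993/17210732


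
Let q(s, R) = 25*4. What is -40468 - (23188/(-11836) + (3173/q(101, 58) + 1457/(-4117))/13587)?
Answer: -2899533751981049/71653503100 ≈ -40466.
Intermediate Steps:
q(s, R) = 100
-40468 - (23188/(-11836) + (3173/q(101, 58) + 1457/(-4117))/13587) = -40468 - (23188/(-11836) + (3173/100 + 1457/(-4117))/13587) = -40468 - (23188*(-1/11836) + (3173*(1/100) + 1457*(-1/4117))*(1/13587)) = -40468 - (-527/269 + (3173/100 - 1457/4117)*(1/13587)) = -40468 - (-527/269 + (12917541/411700)*(1/13587)) = -40468 - (-527/269 + 615121/266369900) = -40468 - 1*(-140211469751/71653503100) = -40468 + 140211469751/71653503100 = -2899533751981049/71653503100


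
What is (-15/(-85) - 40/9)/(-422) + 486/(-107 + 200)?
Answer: 10479935/2001546 ≈ 5.2359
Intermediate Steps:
(-15/(-85) - 40/9)/(-422) + 486/(-107 + 200) = (-15*(-1/85) - 40*1/9)*(-1/422) + 486/93 = (3/17 - 40/9)*(-1/422) + 486*(1/93) = -653/153*(-1/422) + 162/31 = 653/64566 + 162/31 = 10479935/2001546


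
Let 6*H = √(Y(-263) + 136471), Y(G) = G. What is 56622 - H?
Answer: 56622 - 2*√8513/3 ≈ 56561.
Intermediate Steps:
H = 2*√8513/3 (H = √(-263 + 136471)/6 = √136208/6 = (4*√8513)/6 = 2*√8513/3 ≈ 61.511)
56622 - H = 56622 - 2*√8513/3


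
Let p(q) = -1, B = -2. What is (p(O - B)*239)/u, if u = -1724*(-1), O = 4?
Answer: -239/1724 ≈ -0.13863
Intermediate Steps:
u = 1724 (u = -862*(-2) = 1724)
(p(O - B)*239)/u = -1*239/1724 = -239*1/1724 = -239/1724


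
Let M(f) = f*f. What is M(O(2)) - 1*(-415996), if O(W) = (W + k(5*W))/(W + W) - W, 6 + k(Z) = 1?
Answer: 6656057/16 ≈ 4.1600e+5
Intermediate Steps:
k(Z) = -5 (k(Z) = -6 + 1 = -5)
O(W) = -W + (-5 + W)/(2*W) (O(W) = (W - 5)/(W + W) - W = (-5 + W)/((2*W)) - W = (-5 + W)*(1/(2*W)) - W = (-5 + W)/(2*W) - W = -W + (-5 + W)/(2*W))
M(f) = f²
M(O(2)) - 1*(-415996) = (½ - 1*2 - 5/2/2)² - 1*(-415996) = (½ - 2 - 5/2*½)² + 415996 = (½ - 2 - 5/4)² + 415996 = (-11/4)² + 415996 = 121/16 + 415996 = 6656057/16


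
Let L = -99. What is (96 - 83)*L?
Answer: -1287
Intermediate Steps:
(96 - 83)*L = (96 - 83)*(-99) = 13*(-99) = -1287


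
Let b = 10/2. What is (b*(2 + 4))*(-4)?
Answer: -120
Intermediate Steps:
b = 5 (b = 10*(½) = 5)
(b*(2 + 4))*(-4) = (5*(2 + 4))*(-4) = (5*6)*(-4) = 30*(-4) = -120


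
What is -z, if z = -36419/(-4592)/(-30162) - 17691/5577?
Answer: 74256838619/23407159776 ≈ 3.1724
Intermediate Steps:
z = -74256838619/23407159776 (z = -36419*(-1/4592)*(-1/30162) - 17691*1/5577 = (36419/4592)*(-1/30162) - 5897/1859 = -36419/138503904 - 5897/1859 = -74256838619/23407159776 ≈ -3.1724)
-z = -1*(-74256838619/23407159776) = 74256838619/23407159776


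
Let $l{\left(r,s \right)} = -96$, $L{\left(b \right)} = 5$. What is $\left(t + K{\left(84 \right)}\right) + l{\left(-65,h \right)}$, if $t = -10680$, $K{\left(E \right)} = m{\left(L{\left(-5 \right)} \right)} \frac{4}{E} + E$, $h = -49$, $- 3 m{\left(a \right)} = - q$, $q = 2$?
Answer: $- \frac{673594}{63} \approx -10692.0$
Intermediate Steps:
$m{\left(a \right)} = \frac{2}{3}$ ($m{\left(a \right)} = - \frac{\left(-1\right) 2}{3} = \left(- \frac{1}{3}\right) \left(-2\right) = \frac{2}{3}$)
$K{\left(E \right)} = E + \frac{8}{3 E}$ ($K{\left(E \right)} = \frac{2 \frac{4}{E}}{3} + E = \frac{8}{3 E} + E = E + \frac{8}{3 E}$)
$\left(t + K{\left(84 \right)}\right) + l{\left(-65,h \right)} = \left(-10680 + \left(84 + \frac{8}{3 \cdot 84}\right)\right) - 96 = \left(-10680 + \left(84 + \frac{8}{3} \cdot \frac{1}{84}\right)\right) - 96 = \left(-10680 + \left(84 + \frac{2}{63}\right)\right) - 96 = \left(-10680 + \frac{5294}{63}\right) - 96 = - \frac{667546}{63} - 96 = - \frac{673594}{63}$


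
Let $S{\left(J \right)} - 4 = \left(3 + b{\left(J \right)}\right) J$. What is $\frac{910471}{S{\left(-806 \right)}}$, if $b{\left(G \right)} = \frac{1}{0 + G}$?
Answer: $- \frac{910471}{2413} \approx -377.32$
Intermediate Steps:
$b{\left(G \right)} = \frac{1}{G}$
$S{\left(J \right)} = 4 + J \left(3 + \frac{1}{J}\right)$ ($S{\left(J \right)} = 4 + \left(3 + \frac{1}{J}\right) J = 4 + J \left(3 + \frac{1}{J}\right)$)
$\frac{910471}{S{\left(-806 \right)}} = \frac{910471}{5 + 3 \left(-806\right)} = \frac{910471}{5 - 2418} = \frac{910471}{-2413} = 910471 \left(- \frac{1}{2413}\right) = - \frac{910471}{2413}$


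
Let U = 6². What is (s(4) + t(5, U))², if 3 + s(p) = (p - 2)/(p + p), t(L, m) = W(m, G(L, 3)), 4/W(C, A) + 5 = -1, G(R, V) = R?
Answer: 1681/144 ≈ 11.674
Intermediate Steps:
U = 36
W(C, A) = -⅔ (W(C, A) = 4/(-5 - 1) = 4/(-6) = 4*(-⅙) = -⅔)
t(L, m) = -⅔
s(p) = -3 + (-2 + p)/(2*p) (s(p) = -3 + (p - 2)/(p + p) = -3 + (-2 + p)/((2*p)) = -3 + (-2 + p)*(1/(2*p)) = -3 + (-2 + p)/(2*p))
(s(4) + t(5, U))² = ((-5/2 - 1/4) - ⅔)² = ((-5/2 - 1*¼) - ⅔)² = ((-5/2 - ¼) - ⅔)² = (-11/4 - ⅔)² = (-41/12)² = 1681/144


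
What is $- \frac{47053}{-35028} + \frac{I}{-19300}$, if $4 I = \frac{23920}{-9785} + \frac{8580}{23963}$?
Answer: $\frac{5323477118809303}{3962914262234550} \approx 1.3433$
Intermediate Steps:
$I = - \frac{24461983}{46895591}$ ($I = \frac{\frac{23920}{-9785} + \frac{8580}{23963}}{4} = \frac{23920 \left(- \frac{1}{9785}\right) + 8580 \cdot \frac{1}{23963}}{4} = \frac{- \frac{4784}{1957} + \frac{8580}{23963}}{4} = \frac{1}{4} \left(- \frac{97847932}{46895591}\right) = - \frac{24461983}{46895591} \approx -0.52163$)
$- \frac{47053}{-35028} + \frac{I}{-19300} = - \frac{47053}{-35028} - \frac{24461983}{46895591 \left(-19300\right)} = \left(-47053\right) \left(- \frac{1}{35028}\right) - - \frac{24461983}{905084906300} = \frac{47053}{35028} + \frac{24461983}{905084906300} = \frac{5323477118809303}{3962914262234550}$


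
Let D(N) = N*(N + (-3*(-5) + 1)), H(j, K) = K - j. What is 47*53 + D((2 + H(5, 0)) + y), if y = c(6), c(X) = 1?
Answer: 2463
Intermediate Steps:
y = 1
D(N) = N*(16 + N) (D(N) = N*(N + (15 + 1)) = N*(N + 16) = N*(16 + N))
47*53 + D((2 + H(5, 0)) + y) = 47*53 + ((2 + (0 - 1*5)) + 1)*(16 + ((2 + (0 - 1*5)) + 1)) = 2491 + ((2 + (0 - 5)) + 1)*(16 + ((2 + (0 - 5)) + 1)) = 2491 + ((2 - 5) + 1)*(16 + ((2 - 5) + 1)) = 2491 + (-3 + 1)*(16 + (-3 + 1)) = 2491 - 2*(16 - 2) = 2491 - 2*14 = 2491 - 28 = 2463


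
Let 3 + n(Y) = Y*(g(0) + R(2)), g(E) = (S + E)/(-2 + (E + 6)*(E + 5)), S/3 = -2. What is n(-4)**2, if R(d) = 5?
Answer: 24025/49 ≈ 490.31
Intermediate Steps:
S = -6 (S = 3*(-2) = -6)
g(E) = (-6 + E)/(-2 + (5 + E)*(6 + E)) (g(E) = (-6 + E)/(-2 + (E + 6)*(E + 5)) = (-6 + E)/(-2 + (6 + E)*(5 + E)) = (-6 + E)/(-2 + (5 + E)*(6 + E)))
n(Y) = -3 + 67*Y/14 (n(Y) = -3 + Y*((-6 + 0)/(28 + 0**2 + 11*0) + 5) = -3 + Y*(-6/(28 + 0 + 0) + 5) = -3 + Y*(-6/28 + 5) = -3 + Y*((1/28)*(-6) + 5) = -3 + Y*(-3/14 + 5) = -3 + Y*(67/14) = -3 + 67*Y/14)
n(-4)**2 = (-3 + (67/14)*(-4))**2 = (-3 - 134/7)**2 = (-155/7)**2 = 24025/49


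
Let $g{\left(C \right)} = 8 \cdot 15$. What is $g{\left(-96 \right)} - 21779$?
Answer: $-21659$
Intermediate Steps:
$g{\left(C \right)} = 120$
$g{\left(-96 \right)} - 21779 = 120 - 21779 = -21659$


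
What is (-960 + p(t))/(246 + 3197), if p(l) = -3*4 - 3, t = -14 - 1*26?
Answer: -975/3443 ≈ -0.28318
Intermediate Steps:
t = -40 (t = -14 - 26 = -40)
p(l) = -15 (p(l) = -12 - 3 = -15)
(-960 + p(t))/(246 + 3197) = (-960 - 15)/(246 + 3197) = -975/3443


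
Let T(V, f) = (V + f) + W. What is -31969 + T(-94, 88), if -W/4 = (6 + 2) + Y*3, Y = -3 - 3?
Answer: -31935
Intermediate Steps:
Y = -6
W = 40 (W = -4*((6 + 2) - 6*3) = -4*(8 - 18) = -4*(-10) = 40)
T(V, f) = 40 + V + f (T(V, f) = (V + f) + 40 = 40 + V + f)
-31969 + T(-94, 88) = -31969 + (40 - 94 + 88) = -31969 + 34 = -31935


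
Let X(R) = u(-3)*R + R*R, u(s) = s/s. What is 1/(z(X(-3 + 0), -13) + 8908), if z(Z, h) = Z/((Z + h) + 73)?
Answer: 11/97989 ≈ 0.00011226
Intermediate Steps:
u(s) = 1
X(R) = R + R² (X(R) = 1*R + R*R = R + R²)
z(Z, h) = Z/(73 + Z + h)
1/(z(X(-3 + 0), -13) + 8908) = 1/(((-3 + 0)*(1 + (-3 + 0)))/(73 + (-3 + 0)*(1 + (-3 + 0)) - 13) + 8908) = 1/((-3*(1 - 3))/(73 - 3*(1 - 3) - 13) + 8908) = 1/((-3*(-2))/(73 - 3*(-2) - 13) + 8908) = 1/(6/(73 + 6 - 13) + 8908) = 1/(6/66 + 8908) = 1/(6*(1/66) + 8908) = 1/(1/11 + 8908) = 1/(97989/11) = 11/97989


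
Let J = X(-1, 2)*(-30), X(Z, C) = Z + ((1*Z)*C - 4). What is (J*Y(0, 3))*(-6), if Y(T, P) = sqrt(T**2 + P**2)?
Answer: -3780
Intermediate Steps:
X(Z, C) = -4 + Z + C*Z (X(Z, C) = Z + (Z*C - 4) = Z + (C*Z - 4) = Z + (-4 + C*Z) = -4 + Z + C*Z)
J = 210 (J = (-4 - 1 + 2*(-1))*(-30) = (-4 - 1 - 2)*(-30) = -7*(-30) = 210)
Y(T, P) = sqrt(P**2 + T**2)
(J*Y(0, 3))*(-6) = (210*sqrt(3**2 + 0**2))*(-6) = (210*sqrt(9 + 0))*(-6) = (210*sqrt(9))*(-6) = (210*3)*(-6) = 630*(-6) = -3780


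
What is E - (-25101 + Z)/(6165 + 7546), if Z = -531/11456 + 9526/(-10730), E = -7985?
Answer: -6727399162643217/842697803840 ≈ -7983.2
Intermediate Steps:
Z = -57413743/61461440 (Z = -531*1/11456 + 9526*(-1/10730) = -531/11456 - 4763/5365 = -57413743/61461440 ≈ -0.93414)
E - (-25101 + Z)/(6165 + 7546) = -7985 - (-25101 - 57413743/61461440)/(6165 + 7546) = -7985 - (-1542801019183)/(61461440*13711) = -7985 - 1*(-1542801019183/842697803840) = -7985 + 1542801019183/842697803840 = -6727399162643217/842697803840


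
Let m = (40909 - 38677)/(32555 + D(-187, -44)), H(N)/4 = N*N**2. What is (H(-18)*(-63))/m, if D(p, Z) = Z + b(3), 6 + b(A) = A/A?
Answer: 663512472/31 ≈ 2.1404e+7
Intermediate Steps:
b(A) = -5 (b(A) = -6 + A/A = -6 + 1 = -5)
H(N) = 4*N**3 (H(N) = 4*(N*N**2) = 4*N**3)
D(p, Z) = -5 + Z (D(p, Z) = Z - 5 = -5 + Z)
m = 1116/16253 (m = (40909 - 38677)/(32555 + (-5 - 44)) = 2232/(32555 - 49) = 2232/32506 = 2232*(1/32506) = 1116/16253 ≈ 0.068664)
(H(-18)*(-63))/m = ((4*(-18)**3)*(-63))/(1116/16253) = ((4*(-5832))*(-63))*(16253/1116) = -23328*(-63)*(16253/1116) = 1469664*(16253/1116) = 663512472/31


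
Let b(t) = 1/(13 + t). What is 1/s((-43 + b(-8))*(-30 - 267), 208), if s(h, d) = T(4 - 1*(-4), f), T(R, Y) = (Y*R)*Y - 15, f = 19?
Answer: 1/2873 ≈ 0.00034807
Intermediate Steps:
T(R, Y) = -15 + R*Y**2 (T(R, Y) = (R*Y)*Y - 15 = R*Y**2 - 15 = -15 + R*Y**2)
s(h, d) = 2873 (s(h, d) = -15 + (4 - 1*(-4))*19**2 = -15 + (4 + 4)*361 = -15 + 8*361 = -15 + 2888 = 2873)
1/s((-43 + b(-8))*(-30 - 267), 208) = 1/2873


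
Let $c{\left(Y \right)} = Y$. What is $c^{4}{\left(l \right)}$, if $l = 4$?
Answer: $256$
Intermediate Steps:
$c^{4}{\left(l \right)} = 4^{4} = 256$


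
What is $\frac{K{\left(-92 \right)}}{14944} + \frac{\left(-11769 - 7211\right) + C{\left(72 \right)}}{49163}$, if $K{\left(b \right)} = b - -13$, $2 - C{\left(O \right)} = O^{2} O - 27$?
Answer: $- \frac{5864905733}{734691872} \approx -7.9828$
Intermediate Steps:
$C{\left(O \right)} = 29 - O^{3}$ ($C{\left(O \right)} = 2 - \left(O^{2} O - 27\right) = 2 - \left(O^{3} - 27\right) = 2 - \left(-27 + O^{3}\right) = 29 - O^{3}$)
$K{\left(b \right)} = 13 + b$ ($K{\left(b \right)} = b + 13 = 13 + b$)
$\frac{K{\left(-92 \right)}}{14944} + \frac{\left(-11769 - 7211\right) + C{\left(72 \right)}}{49163} = \frac{13 - 92}{14944} + \frac{\left(-11769 - 7211\right) + \left(29 - 72^{3}\right)}{49163} = \left(-79\right) \frac{1}{14944} + \left(-18980 + \left(29 - 373248\right)\right) \frac{1}{49163} = - \frac{79}{14944} + \left(-18980 + \left(29 - 373248\right)\right) \frac{1}{49163} = - \frac{79}{14944} + \left(-18980 - 373219\right) \frac{1}{49163} = - \frac{79}{14944} - \frac{392199}{49163} = - \frac{5864905733}{734691872}$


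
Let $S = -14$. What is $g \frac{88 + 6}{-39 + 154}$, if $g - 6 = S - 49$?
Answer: $- \frac{5358}{115} \approx -46.591$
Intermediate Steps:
$g = -57$ ($g = 6 - 63 = -57$)
$g \frac{88 + 6}{-39 + 154} = - 57 \frac{88 + 6}{-39 + 154} = - 57 \cdot \frac{94}{115} = - 57 \cdot 94 \cdot \frac{1}{115} = \left(-57\right) \frac{94}{115} = - \frac{5358}{115}$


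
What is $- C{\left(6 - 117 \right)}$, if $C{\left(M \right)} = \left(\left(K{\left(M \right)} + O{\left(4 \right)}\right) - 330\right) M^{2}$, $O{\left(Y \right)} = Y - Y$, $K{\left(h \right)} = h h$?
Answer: $-147741111$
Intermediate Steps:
$K{\left(h \right)} = h^{2}$
$O{\left(Y \right)} = 0$
$C{\left(M \right)} = M^{2} \left(-330 + M^{2}\right)$ ($C{\left(M \right)} = \left(\left(M^{2} + 0\right) - 330\right) M^{2} = \left(M^{2} - 330\right) M^{2} = \left(-330 + M^{2}\right) M^{2} = M^{2} \left(-330 + M^{2}\right)$)
$- C{\left(6 - 117 \right)} = - \left(6 - 117\right)^{2} \left(-330 + \left(6 - 117\right)^{2}\right) = - \left(-111\right)^{2} \left(-330 + \left(-111\right)^{2}\right) = - 12321 \left(-330 + 12321\right) = - 12321 \cdot 11991 = \left(-1\right) 147741111 = -147741111$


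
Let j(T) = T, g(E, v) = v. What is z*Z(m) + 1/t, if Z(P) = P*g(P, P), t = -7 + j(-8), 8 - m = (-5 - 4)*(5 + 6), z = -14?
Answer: -2404291/15 ≈ -1.6029e+5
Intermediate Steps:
m = 107 (m = 8 - (-5 - 4)*(5 + 6) = 8 - (-9)*11 = 8 - 1*(-99) = 8 + 99 = 107)
t = -15 (t = -7 - 8 = -15)
Z(P) = P² (Z(P) = P*P = P²)
z*Z(m) + 1/t = -14*107² + 1/(-15) = -14*11449 - 1/15 = -160286 - 1/15 = -2404291/15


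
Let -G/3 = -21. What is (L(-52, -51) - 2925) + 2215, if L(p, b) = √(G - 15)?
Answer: -710 + 4*√3 ≈ -703.07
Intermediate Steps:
G = 63 (G = -3*(-21) = 63)
L(p, b) = 4*√3 (L(p, b) = √(63 - 15) = √48 = 4*√3)
(L(-52, -51) - 2925) + 2215 = (4*√3 - 2925) + 2215 = (-2925 + 4*√3) + 2215 = -710 + 4*√3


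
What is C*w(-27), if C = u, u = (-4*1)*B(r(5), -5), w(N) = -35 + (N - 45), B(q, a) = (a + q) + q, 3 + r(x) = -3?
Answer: -7276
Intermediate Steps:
r(x) = -6 (r(x) = -3 - 3 = -6)
B(q, a) = a + 2*q
w(N) = -80 + N (w(N) = -35 + (-45 + N) = -80 + N)
u = 68 (u = (-4*1)*(-5 + 2*(-6)) = -4*(-5 - 12) = -4*(-17) = 68)
C = 68
C*w(-27) = 68*(-80 - 27) = 68*(-107) = -7276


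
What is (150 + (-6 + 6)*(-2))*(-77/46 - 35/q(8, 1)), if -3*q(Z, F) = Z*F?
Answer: 158025/92 ≈ 1717.7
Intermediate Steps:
q(Z, F) = -F*Z/3 (q(Z, F) = -Z*F/3 = -F*Z/3)
(150 + (-6 + 6)*(-2))*(-77/46 - 35/q(8, 1)) = (150 + (-6 + 6)*(-2))*(-77/46 - 35/((-⅓*1*8))) = (150 + 0*(-2))*(-77*1/46 - 35/(-8/3)) = (150 + 0)*(-77/46 - 35*(-3/8)) = 150*(-77/46 + 105/8) = 150*(2107/184) = 158025/92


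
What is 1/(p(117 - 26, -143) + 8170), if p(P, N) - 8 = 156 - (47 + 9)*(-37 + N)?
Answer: 1/18414 ≈ 5.4307e-5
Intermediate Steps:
p(P, N) = 2236 - 56*N (p(P, N) = 8 + (156 - (47 + 9)*(-37 + N)) = 8 + (156 - 56*(-37 + N)) = 8 + (156 - (-2072 + 56*N)) = 8 + (156 + (2072 - 56*N)) = 8 + (2228 - 56*N) = 2236 - 56*N)
1/(p(117 - 26, -143) + 8170) = 1/((2236 - 56*(-143)) + 8170) = 1/((2236 + 8008) + 8170) = 1/(10244 + 8170) = 1/18414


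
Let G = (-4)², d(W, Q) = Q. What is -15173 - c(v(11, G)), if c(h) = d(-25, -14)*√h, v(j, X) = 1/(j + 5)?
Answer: -30339/2 ≈ -15170.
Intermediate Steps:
G = 16
v(j, X) = 1/(5 + j)
c(h) = -14*√h
-15173 - c(v(11, G)) = -15173 - (-14)*√(1/(5 + 11)) = -15173 - (-14)*√(1/16) = -15173 - (-14)/4 = -15173 - 1*(-7/2) = -15173 + 7/2 = -30339/2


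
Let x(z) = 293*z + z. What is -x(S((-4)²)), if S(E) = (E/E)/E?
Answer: -147/8 ≈ -18.375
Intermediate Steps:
S(E) = 1/E
x(z) = 294*z
-x(S((-4)²)) = -294/((-4)²) = -294/16 = -1*147/8 = -147/8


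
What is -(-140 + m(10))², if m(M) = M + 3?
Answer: -16129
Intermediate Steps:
m(M) = 3 + M
-(-140 + m(10))² = -(-140 + (3 + 10))² = -(-140 + 13)² = -1*(-127)² = -1*16129 = -16129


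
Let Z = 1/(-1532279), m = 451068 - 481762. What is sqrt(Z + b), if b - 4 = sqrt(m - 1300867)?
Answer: sqrt(191663555165 + 47915896609*I*sqrt(1331561))/218897 ≈ 24.062 + 23.979*I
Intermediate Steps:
m = -30694
b = 4 + I*sqrt(1331561) (b = 4 + sqrt(-30694 - 1300867) = 4 + sqrt(-1331561) = 4 + I*sqrt(1331561) ≈ 4.0 + 1153.9*I)
Z = -1/1532279 ≈ -6.5262e-7
sqrt(Z + b) = sqrt(-1/1532279 + (4 + I*sqrt(1331561))) = sqrt(6129115/1532279 + I*sqrt(1331561))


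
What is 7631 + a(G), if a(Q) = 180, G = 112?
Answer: 7811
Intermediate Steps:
7631 + a(G) = 7631 + 180 = 7811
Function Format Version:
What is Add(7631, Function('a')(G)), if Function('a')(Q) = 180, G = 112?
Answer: 7811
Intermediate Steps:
Add(7631, Function('a')(G)) = Add(7631, 180) = 7811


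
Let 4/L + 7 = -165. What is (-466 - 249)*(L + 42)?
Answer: -1290575/43 ≈ -30013.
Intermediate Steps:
L = -1/43 (L = 4/(-7 - 165) = 4/(-172) = 4*(-1/172) = -1/43 ≈ -0.023256)
(-466 - 249)*(L + 42) = (-466 - 249)*(-1/43 + 42) = -715*1805/43 = -1290575/43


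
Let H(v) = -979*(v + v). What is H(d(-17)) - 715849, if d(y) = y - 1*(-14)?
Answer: -709975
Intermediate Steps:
d(y) = 14 + y (d(y) = y + 14 = 14 + y)
H(v) = -1958*v
H(d(-17)) - 715849 = -1958*(14 - 17) - 715849 = -1958*(-3) - 715849 = 5874 - 715849 = -709975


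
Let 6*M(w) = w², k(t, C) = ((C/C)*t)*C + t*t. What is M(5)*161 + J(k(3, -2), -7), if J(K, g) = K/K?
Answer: 4031/6 ≈ 671.83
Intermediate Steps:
k(t, C) = t² + C*t (k(t, C) = (1*t)*C + t² = t*C + t² = C*t + t² = t² + C*t)
J(K, g) = 1
M(w) = w²/6
M(5)*161 + J(k(3, -2), -7) = ((⅙)*5²)*161 + 1 = ((⅙)*25)*161 + 1 = (25/6)*161 + 1 = 4025/6 + 1 = 4031/6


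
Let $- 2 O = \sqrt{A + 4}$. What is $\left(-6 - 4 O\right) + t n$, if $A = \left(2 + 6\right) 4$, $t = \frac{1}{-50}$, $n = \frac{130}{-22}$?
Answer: $\frac{673}{110} \approx 6.1182$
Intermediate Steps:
$n = - \frac{65}{11}$ ($n = 130 \left(- \frac{1}{22}\right) = - \frac{65}{11} \approx -5.9091$)
$t = - \frac{1}{50} \approx -0.02$
$A = 32$ ($A = 8 \cdot 4 = 32$)
$O = -3$ ($O = - \frac{\sqrt{32 + 4}}{2} = - \frac{\sqrt{36}}{2} = \left(- \frac{1}{2}\right) 6 = -3$)
$\left(-6 - 4 O\right) + t n = \left(-6 - -12\right) - - \frac{13}{110} = \left(-6 + 12\right) + \frac{13}{110} = 6 + \frac{13}{110} = \frac{673}{110}$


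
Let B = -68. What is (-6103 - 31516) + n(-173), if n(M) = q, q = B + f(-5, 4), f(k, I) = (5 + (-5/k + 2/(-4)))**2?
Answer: -150627/4 ≈ -37657.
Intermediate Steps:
f(k, I) = (9/2 - 5/k)**2 (f(k, I) = (5 + (-5/k + 2*(-1/4)))**2 = (5 + (-5/k - 1/2))**2 = (5 + (-1/2 - 5/k))**2 = (9/2 - 5/k)**2)
q = -151/4 (q = -68 + (1/4)*(-10 + 9*(-5))**2/(-5)**2 = -68 + (1/4)*(1/25)*(-10 - 45)**2 = -68 + (1/4)*(1/25)*(-55)**2 = -68 + (1/4)*(1/25)*3025 = -68 + 121/4 = -151/4 ≈ -37.750)
n(M) = -151/4
(-6103 - 31516) + n(-173) = (-6103 - 31516) - 151/4 = -37619 - 151/4 = -150627/4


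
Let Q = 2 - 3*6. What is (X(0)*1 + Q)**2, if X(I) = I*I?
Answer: 256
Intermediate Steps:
X(I) = I**2
Q = -16 (Q = 2 - 18 = -16)
(X(0)*1 + Q)**2 = (0**2*1 - 16)**2 = (0*1 - 16)**2 = (0 - 16)**2 = (-16)**2 = 256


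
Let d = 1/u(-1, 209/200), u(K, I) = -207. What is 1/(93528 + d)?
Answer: 207/19360295 ≈ 1.0692e-5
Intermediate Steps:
d = -1/207 (d = 1/(-207) = -1/207 ≈ -0.0048309)
1/(93528 + d) = 1/(93528 - 1/207) = 1/(19360295/207) = 207/19360295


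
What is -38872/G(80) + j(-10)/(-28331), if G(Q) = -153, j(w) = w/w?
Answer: 1101282479/4334643 ≈ 254.07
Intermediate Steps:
j(w) = 1
-38872/G(80) + j(-10)/(-28331) = -38872/(-153) + 1/(-28331) = -38872*(-1/153) + 1*(-1/28331) = 38872/153 - 1/28331 = 1101282479/4334643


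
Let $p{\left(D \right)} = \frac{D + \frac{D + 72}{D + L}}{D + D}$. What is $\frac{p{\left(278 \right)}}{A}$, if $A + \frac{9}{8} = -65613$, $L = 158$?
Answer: $- \frac{60779}{7952956863} \approx -7.6423 \cdot 10^{-6}$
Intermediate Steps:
$A = - \frac{524913}{8}$ ($A = - \frac{9}{8} - 65613 = - \frac{524913}{8} \approx -65614.0$)
$p{\left(D \right)} = \frac{D + \frac{72 + D}{158 + D}}{2 D}$ ($p{\left(D \right)} = \frac{D + \frac{D + 72}{D + 158}}{D + D} = \frac{D + \frac{72 + D}{158 + D}}{2 D}$)
$\frac{p{\left(278 \right)}}{A} = \frac{\frac{1}{2} \cdot \frac{1}{278} \frac{1}{158 + 278} \left(72 + 278^{2} + 159 \cdot 278\right)}{- \frac{524913}{8}} = \frac{1}{2} \cdot \frac{1}{278} \cdot \frac{1}{436} \left(72 + 77284 + 44202\right) \left(- \frac{8}{524913}\right) = \frac{1}{2} \cdot \frac{1}{278} \cdot \frac{1}{436} \cdot 121558 \left(- \frac{8}{524913}\right) = \frac{60779}{121208} \left(- \frac{8}{524913}\right) = - \frac{60779}{7952956863}$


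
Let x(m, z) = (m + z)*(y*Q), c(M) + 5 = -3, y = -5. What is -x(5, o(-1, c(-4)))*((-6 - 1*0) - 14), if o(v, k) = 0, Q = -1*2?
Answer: 1000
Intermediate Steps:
Q = -2
c(M) = -8 (c(M) = -5 - 3 = -8)
x(m, z) = 10*m + 10*z (x(m, z) = (m + z)*(-5*(-2)) = (m + z)*10 = 10*m + 10*z)
-x(5, o(-1, c(-4)))*((-6 - 1*0) - 14) = -(10*5 + 10*0)*((-6 - 1*0) - 14) = -(50 + 0)*((-6 + 0) - 14) = -50*(-6 - 14) = -50*(-20) = -1*(-1000) = 1000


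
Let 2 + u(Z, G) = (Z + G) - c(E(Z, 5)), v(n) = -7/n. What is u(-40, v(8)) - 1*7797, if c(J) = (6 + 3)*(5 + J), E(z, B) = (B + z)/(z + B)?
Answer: -63151/8 ≈ -7893.9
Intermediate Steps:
E(z, B) = 1 (E(z, B) = (B + z)/(B + z) = 1)
c(J) = 45 + 9*J (c(J) = 9*(5 + J) = 45 + 9*J)
u(Z, G) = -56 + G + Z (u(Z, G) = -2 + ((Z + G) - (45 + 9*1)) = -2 + ((G + Z) - (45 + 9)) = -2 + ((G + Z) - 1*54) = -2 + ((G + Z) - 54) = -2 + (-54 + G + Z) = -56 + G + Z)
u(-40, v(8)) - 1*7797 = (-56 - 7/8 - 40) - 1*7797 = (-56 - 7*⅛ - 40) - 7797 = (-56 - 7/8 - 40) - 7797 = -775/8 - 7797 = -63151/8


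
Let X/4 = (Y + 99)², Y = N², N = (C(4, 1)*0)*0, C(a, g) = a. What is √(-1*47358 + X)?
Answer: 3*I*√906 ≈ 90.3*I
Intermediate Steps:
N = 0 (N = (4*0)*0 = 0*0 = 0)
Y = 0 (Y = 0² = 0)
X = 39204 (X = 4*(0 + 99)² = 4*99² = 4*9801 = 39204)
√(-1*47358 + X) = √(-1*47358 + 39204) = √(-47358 + 39204) = √(-8154) = 3*I*√906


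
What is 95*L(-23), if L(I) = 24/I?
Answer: -2280/23 ≈ -99.130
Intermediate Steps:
95*L(-23) = 95*(24/(-23)) = 95*(24*(-1/23)) = 95*(-24/23) = -2280/23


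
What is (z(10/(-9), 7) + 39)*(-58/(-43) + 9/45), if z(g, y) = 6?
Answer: 2997/43 ≈ 69.698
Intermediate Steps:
(z(10/(-9), 7) + 39)*(-58/(-43) + 9/45) = (6 + 39)*(-58/(-43) + 9/45) = 45*(-58*(-1/43) + 9*(1/45)) = 45*(58/43 + 1/5) = 45*(333/215) = 2997/43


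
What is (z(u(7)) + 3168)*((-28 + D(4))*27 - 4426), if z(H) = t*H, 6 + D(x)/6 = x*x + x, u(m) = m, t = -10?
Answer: -9027572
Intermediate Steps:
D(x) = -36 + 6*x + 6*x² (D(x) = -36 + 6*(x*x + x) = -36 + 6*(x² + x) = -36 + 6*(x + x²) = -36 + (6*x + 6*x²) = -36 + 6*x + 6*x²)
z(H) = -10*H
(z(u(7)) + 3168)*((-28 + D(4))*27 - 4426) = (-10*7 + 3168)*((-28 + (-36 + 6*4 + 6*4²))*27 - 4426) = (-70 + 3168)*((-28 + (-36 + 24 + 6*16))*27 - 4426) = 3098*((-28 + (-36 + 24 + 96))*27 - 4426) = 3098*((-28 + 84)*27 - 4426) = 3098*(56*27 - 4426) = 3098*(1512 - 4426) = 3098*(-2914) = -9027572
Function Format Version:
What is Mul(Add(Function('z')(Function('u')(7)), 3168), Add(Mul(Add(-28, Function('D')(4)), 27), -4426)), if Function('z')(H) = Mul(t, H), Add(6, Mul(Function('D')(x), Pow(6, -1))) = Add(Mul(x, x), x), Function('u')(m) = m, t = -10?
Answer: -9027572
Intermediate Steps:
Function('D')(x) = Add(-36, Mul(6, x), Mul(6, Pow(x, 2))) (Function('D')(x) = Add(-36, Mul(6, Add(Mul(x, x), x))) = Add(-36, Mul(6, Add(Pow(x, 2), x))) = Add(-36, Mul(6, Add(x, Pow(x, 2)))) = Add(-36, Add(Mul(6, x), Mul(6, Pow(x, 2)))) = Add(-36, Mul(6, x), Mul(6, Pow(x, 2))))
Function('z')(H) = Mul(-10, H)
Mul(Add(Function('z')(Function('u')(7)), 3168), Add(Mul(Add(-28, Function('D')(4)), 27), -4426)) = Mul(Add(Mul(-10, 7), 3168), Add(Mul(Add(-28, Add(-36, Mul(6, 4), Mul(6, Pow(4, 2)))), 27), -4426)) = Mul(Add(-70, 3168), Add(Mul(Add(-28, Add(-36, 24, Mul(6, 16))), 27), -4426)) = Mul(3098, Add(Mul(Add(-28, Add(-36, 24, 96)), 27), -4426)) = Mul(3098, Add(Mul(Add(-28, 84), 27), -4426)) = Mul(3098, Add(Mul(56, 27), -4426)) = Mul(3098, Add(1512, -4426)) = Mul(3098, -2914) = -9027572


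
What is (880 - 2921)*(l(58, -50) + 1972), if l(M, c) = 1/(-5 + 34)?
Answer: -116722749/29 ≈ -4.0249e+6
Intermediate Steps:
l(M, c) = 1/29
(880 - 2921)*(l(58, -50) + 1972) = (880 - 2921)*(1/29 + 1972) = -2041*57189/29 = -116722749/29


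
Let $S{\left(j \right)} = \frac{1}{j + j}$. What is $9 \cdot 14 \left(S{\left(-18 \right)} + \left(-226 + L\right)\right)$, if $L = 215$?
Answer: $- \frac{2779}{2} \approx -1389.5$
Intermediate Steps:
$S{\left(j \right)} = \frac{1}{2 j}$
$9 \cdot 14 \left(S{\left(-18 \right)} + \left(-226 + L\right)\right) = 9 \cdot 14 \left(\frac{1}{2 \left(-18\right)} + \left(-226 + 215\right)\right) = 126 \left(\frac{1}{2} \left(- \frac{1}{18}\right) - 11\right) = 126 \left(- \frac{1}{36} - 11\right) = 126 \left(- \frac{397}{36}\right) = - \frac{2779}{2}$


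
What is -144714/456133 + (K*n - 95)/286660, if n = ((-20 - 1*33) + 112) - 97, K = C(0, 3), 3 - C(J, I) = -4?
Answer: -41648379253/130755085780 ≈ -0.31852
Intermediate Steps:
C(J, I) = 7 (C(J, I) = 3 - 1*(-4) = 3 + 4 = 7)
K = 7
n = -38 (n = ((-20 - 33) + 112) - 97 = (-53 + 112) - 97 = 59 - 97 = -38)
-144714/456133 + (K*n - 95)/286660 = -144714/456133 + (7*(-38) - 95)/286660 = -144714*1/456133 + (-266 - 95)*(1/286660) = -144714/456133 - 361*1/286660 = -144714/456133 - 361/286660 = -41648379253/130755085780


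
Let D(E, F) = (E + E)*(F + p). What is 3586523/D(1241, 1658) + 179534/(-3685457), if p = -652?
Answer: 12769699287683/9202188099644 ≈ 1.3877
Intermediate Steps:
D(E, F) = 2*E*(-652 + F) (D(E, F) = (E + E)*(F - 652) = (2*E)*(-652 + F) = 2*E*(-652 + F))
3586523/D(1241, 1658) + 179534/(-3685457) = 3586523/((2*1241*(-652 + 1658))) + 179534/(-3685457) = 3586523/((2*1241*1006)) + 179534*(-1/3685457) = 3586523/2496892 - 179534/3685457 = 12769699287683/9202188099644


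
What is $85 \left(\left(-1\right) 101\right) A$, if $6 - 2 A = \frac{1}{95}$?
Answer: $- \frac{976973}{38} \approx -25710.0$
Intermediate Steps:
$A = \frac{569}{190}$ ($A = 3 - \frac{1}{2 \cdot 95} = 3 - \frac{1}{190} = \frac{569}{190} \approx 2.9947$)
$85 \left(\left(-1\right) 101\right) A = 85 \left(\left(-1\right) 101\right) \frac{569}{190} = 85 \left(-101\right) \frac{569}{190} = \left(-8585\right) \frac{569}{190} = - \frac{976973}{38}$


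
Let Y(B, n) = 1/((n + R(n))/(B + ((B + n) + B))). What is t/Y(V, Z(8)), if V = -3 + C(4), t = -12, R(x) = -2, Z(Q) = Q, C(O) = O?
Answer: -72/11 ≈ -6.5455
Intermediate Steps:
V = 1 (V = -3 + 4 = 1)
Y(B, n) = (n + 3*B)/(-2 + n) (Y(B, n) = 1/((n - 2)/(B + ((B + n) + B))) = 1/((-2 + n)/(B + (n + 2*B))) = 1/((-2 + n)/(n + 3*B)) = (n + 3*B)/(-2 + n))
t/Y(V, Z(8)) = -12*(-2 + 8)/(8 + 3*1) = -12*6/(8 + 3) = -12/((1/6)*11) = -12/11/6 = -12*6/11 = -72/11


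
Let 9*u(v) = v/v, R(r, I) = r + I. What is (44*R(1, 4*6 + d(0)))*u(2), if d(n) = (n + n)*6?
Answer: 1100/9 ≈ 122.22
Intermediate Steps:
d(n) = 12*n (d(n) = (2*n)*6 = 12*n)
R(r, I) = I + r
u(v) = 1/9 (u(v) = (v/v)/9 = (1/9)*1 = 1/9)
(44*R(1, 4*6 + d(0)))*u(2) = (44*((4*6 + 12*0) + 1))*(1/9) = (44*((24 + 0) + 1))*(1/9) = (44*(24 + 1))*(1/9) = (44*25)*(1/9) = 1100*(1/9) = 1100/9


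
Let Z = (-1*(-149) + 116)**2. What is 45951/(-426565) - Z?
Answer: -29955573076/426565 ≈ -70225.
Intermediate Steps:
Z = 70225 (Z = (149 + 116)**2 = 265**2 = 70225)
45951/(-426565) - Z = 45951/(-426565) - 1*70225 = 45951*(-1/426565) - 70225 = -45951/426565 - 70225 = -29955573076/426565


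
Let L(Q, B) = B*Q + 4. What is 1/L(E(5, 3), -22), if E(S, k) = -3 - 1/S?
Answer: 5/372 ≈ 0.013441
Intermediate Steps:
L(Q, B) = 4 + B*Q
1/L(E(5, 3), -22) = 1/(4 - 22*(-3 - 1/5)) = 1/(4 - 22*(-16/5)) = 1/(4 + 352/5) = 1/(372/5) = 5/372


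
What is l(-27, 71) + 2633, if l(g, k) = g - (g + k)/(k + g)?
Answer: 2605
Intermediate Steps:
l(g, k) = -1 + g (l(g, k) = g - (g + k)/(g + k) = g - 1*1 = g - 1 = -1 + g)
l(-27, 71) + 2633 = (-1 - 27) + 2633 = -28 + 2633 = 2605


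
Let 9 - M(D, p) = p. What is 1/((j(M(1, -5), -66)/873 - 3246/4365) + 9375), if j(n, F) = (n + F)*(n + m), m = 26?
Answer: 4365/40908229 ≈ 0.00010670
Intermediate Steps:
M(D, p) = 9 - p
j(n, F) = (26 + n)*(F + n) (j(n, F) = (n + F)*(n + 26) = (F + n)*(26 + n) = (26 + n)*(F + n))
1/((j(M(1, -5), -66)/873 - 3246/4365) + 9375) = 1/((((9 - 1*(-5))² + 26*(-66) + 26*(9 - 1*(-5)) - 66*(9 - 1*(-5)))/873 - 3246/4365) + 9375) = 1/((((9 + 5)² - 1716 + 26*(9 + 5) - 66*(9 + 5))*(1/873) - 3246*1/4365) + 9375) = 1/(((14² - 1716 + 26*14 - 66*14)*(1/873) - 1082/1455) + 9375) = 1/(((196 - 1716 + 364 - 924)*(1/873) - 1082/1455) + 9375) = 1/((-2080*1/873 - 1082/1455) + 9375) = 1/((-2080/873 - 1082/1455) + 9375) = 1/(-13646/4365 + 9375) = 1/(40908229/4365) = 4365/40908229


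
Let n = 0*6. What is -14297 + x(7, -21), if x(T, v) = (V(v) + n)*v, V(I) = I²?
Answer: -23558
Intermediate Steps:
n = 0
x(T, v) = v³ (x(T, v) = (v² + 0)*v = v²*v = v³)
-14297 + x(7, -21) = -14297 + (-21)³ = -14297 - 9261 = -23558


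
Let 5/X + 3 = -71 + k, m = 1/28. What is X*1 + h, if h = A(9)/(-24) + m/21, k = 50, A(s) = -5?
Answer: 1/588 ≈ 0.0017007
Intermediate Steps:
m = 1/28 ≈ 0.035714
X = -5/24 (X = 5/(-3 + (-71 + 50)) = 5/(-3 - 21) = 5/(-24) = 5*(-1/24) = -5/24 ≈ -0.20833)
h = 247/1176 (h = -5/(-24) + (1/28)/21 = -5*(-1/24) + (1/28)*(1/21) = 5/24 + 1/588 = 247/1176 ≈ 0.21003)
X*1 + h = -5/24*1 + 247/1176 = -5/24 + 247/1176 = 1/588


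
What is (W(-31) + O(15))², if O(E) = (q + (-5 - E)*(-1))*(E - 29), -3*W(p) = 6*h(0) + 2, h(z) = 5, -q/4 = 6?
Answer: 18496/9 ≈ 2055.1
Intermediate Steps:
q = -24 (q = -4*6 = -24)
W(p) = -32/3 (W(p) = -(6*5 + 2)/3 = -(30 + 2)/3 = -⅓*32 = -32/3)
O(E) = (-29 + E)*(-19 + E) (O(E) = (-24 + (-5 - E)*(-1))*(E - 29) = (-24 + (5 + E))*(-29 + E) = (-19 + E)*(-29 + E) = (-29 + E)*(-19 + E))
(W(-31) + O(15))² = (-32/3 + (551 + 15² - 48*15))² = (-32/3 + (551 + 225 - 720))² = (-32/3 + 56)² = (136/3)² = 18496/9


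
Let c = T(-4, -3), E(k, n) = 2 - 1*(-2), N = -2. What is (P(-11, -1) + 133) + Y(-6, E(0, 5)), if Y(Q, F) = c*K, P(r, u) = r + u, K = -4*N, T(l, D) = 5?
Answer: 161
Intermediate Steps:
E(k, n) = 4 (E(k, n) = 2 + 2 = 4)
c = 5
K = 8 (K = -4*(-2) = 8)
Y(Q, F) = 40 (Y(Q, F) = 5*8 = 40)
(P(-11, -1) + 133) + Y(-6, E(0, 5)) = ((-11 - 1) + 133) + 40 = (-12 + 133) + 40 = 121 + 40 = 161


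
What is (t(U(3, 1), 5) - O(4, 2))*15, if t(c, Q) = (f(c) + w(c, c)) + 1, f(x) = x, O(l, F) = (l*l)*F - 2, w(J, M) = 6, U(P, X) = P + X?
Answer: -285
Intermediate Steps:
O(l, F) = -2 + F*l² (O(l, F) = l²*F - 2 = F*l² - 2 = -2 + F*l²)
t(c, Q) = 7 + c (t(c, Q) = (c + 6) + 1 = (6 + c) + 1 = 7 + c)
(t(U(3, 1), 5) - O(4, 2))*15 = ((7 + (3 + 1)) - (-2 + 2*4²))*15 = ((7 + 4) - (-2 + 2*16))*15 = (11 - (-2 + 32))*15 = (11 - 1*30)*15 = (11 - 30)*15 = -19*15 = -285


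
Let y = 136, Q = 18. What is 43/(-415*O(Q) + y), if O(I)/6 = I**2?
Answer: -43/806624 ≈ -5.3309e-5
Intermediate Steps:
O(I) = 6*I**2
43/(-415*O(Q) + y) = 43/(-2490*18**2 + 136) = 43/(-2490*324 + 136) = 43/(-415*1944 + 136) = 43/(-806760 + 136) = 43/(-806624) = 43*(-1/806624) = -43/806624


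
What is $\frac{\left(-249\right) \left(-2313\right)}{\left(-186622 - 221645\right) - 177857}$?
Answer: $- \frac{575937}{586124} \approx -0.98262$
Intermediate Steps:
$\frac{\left(-249\right) \left(-2313\right)}{\left(-186622 - 221645\right) - 177857} = \frac{575937}{-408267 - 177857} = \frac{575937}{-586124} = 575937 \left(- \frac{1}{586124}\right) = - \frac{575937}{586124}$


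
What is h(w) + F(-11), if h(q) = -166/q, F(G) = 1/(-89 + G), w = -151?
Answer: 16449/15100 ≈ 1.0893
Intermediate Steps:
h(w) + F(-11) = -166/(-151) + 1/(-89 - 11) = -166*(-1/151) + 1/(-100) = 166/151 - 1/100 = 16449/15100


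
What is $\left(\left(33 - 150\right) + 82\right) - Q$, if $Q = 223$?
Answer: $-258$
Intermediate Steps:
$\left(\left(33 - 150\right) + 82\right) - Q = \left(\left(33 - 150\right) + 82\right) - 223 = \left(-117 + 82\right) - 223 = -35 - 223 = -258$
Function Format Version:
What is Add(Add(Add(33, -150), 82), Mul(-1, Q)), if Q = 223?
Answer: -258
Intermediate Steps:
Add(Add(Add(33, -150), 82), Mul(-1, Q)) = Add(Add(Add(33, -150), 82), Mul(-1, 223)) = Add(Add(-117, 82), -223) = Add(-35, -223) = -258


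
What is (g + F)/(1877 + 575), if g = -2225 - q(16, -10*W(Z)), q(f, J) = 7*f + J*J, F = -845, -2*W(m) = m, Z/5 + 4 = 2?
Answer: -2841/1226 ≈ -2.3173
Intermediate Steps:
Z = -10 (Z = -20 + 5*2 = -20 + 10 = -10)
W(m) = -m/2
q(f, J) = J² + 7*f (q(f, J) = 7*f + J² = J² + 7*f)
g = -4837 (g = -2225 - ((-(-5)*(-10))² + 7*16) = -2225 - ((-10*5)² + 112) = -2225 - ((-50)² + 112) = -2225 - (2500 + 112) = -2225 - 1*2612 = -2225 - 2612 = -4837)
(g + F)/(1877 + 575) = (-4837 - 845)/(1877 + 575) = -5682/2452 = -5682*1/2452 = -2841/1226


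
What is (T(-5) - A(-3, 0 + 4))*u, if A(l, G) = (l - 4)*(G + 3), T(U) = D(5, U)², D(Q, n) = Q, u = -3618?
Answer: -267732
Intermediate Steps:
T(U) = 25 (T(U) = 5² = 25)
A(l, G) = (-4 + l)*(3 + G)
(T(-5) - A(-3, 0 + 4))*u = (25 - (-12 - 4*(0 + 4) + 3*(-3) + (0 + 4)*(-3)))*(-3618) = (25 - (-12 - 4*4 - 9 + 4*(-3)))*(-3618) = (25 - (-12 - 16 - 9 - 12))*(-3618) = (25 - 1*(-49))*(-3618) = (25 + 49)*(-3618) = 74*(-3618) = -267732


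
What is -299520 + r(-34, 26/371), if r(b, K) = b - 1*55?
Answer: -299609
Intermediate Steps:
r(b, K) = -55 + b (r(b, K) = b - 55 = -55 + b)
-299520 + r(-34, 26/371) = -299520 + (-55 - 34) = -299520 - 89 = -299609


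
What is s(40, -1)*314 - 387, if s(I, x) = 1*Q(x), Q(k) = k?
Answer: -701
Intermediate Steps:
s(I, x) = x (s(I, x) = 1*x = x)
s(40, -1)*314 - 387 = -1*314 - 387 = -314 - 387 = -701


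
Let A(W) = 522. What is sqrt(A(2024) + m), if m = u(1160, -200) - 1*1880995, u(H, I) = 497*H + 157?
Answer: 2*I*sqrt(325949) ≈ 1141.8*I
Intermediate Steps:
u(H, I) = 157 + 497*H
m = -1304318 (m = (157 + 497*1160) - 1*1880995 = (157 + 576520) - 1880995 = 576677 - 1880995 = -1304318)
sqrt(A(2024) + m) = sqrt(522 - 1304318) = sqrt(-1303796) = 2*I*sqrt(325949)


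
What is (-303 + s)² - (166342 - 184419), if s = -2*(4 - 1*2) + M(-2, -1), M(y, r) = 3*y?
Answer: 116046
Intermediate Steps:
s = -10 (s = -2*(4 - 1*2) + 3*(-2) = -2*(4 - 2) - 6 = -2*2 - 6 = -4 - 6 = -10)
(-303 + s)² - (166342 - 184419) = (-303 - 10)² - (166342 - 184419) = (-313)² - 1*(-18077) = 97969 + 18077 = 116046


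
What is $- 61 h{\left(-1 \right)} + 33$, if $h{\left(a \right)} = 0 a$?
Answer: $33$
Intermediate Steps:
$h{\left(a \right)} = 0$
$- 61 h{\left(-1 \right)} + 33 = \left(-61\right) 0 + 33 = 0 + 33 = 33$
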